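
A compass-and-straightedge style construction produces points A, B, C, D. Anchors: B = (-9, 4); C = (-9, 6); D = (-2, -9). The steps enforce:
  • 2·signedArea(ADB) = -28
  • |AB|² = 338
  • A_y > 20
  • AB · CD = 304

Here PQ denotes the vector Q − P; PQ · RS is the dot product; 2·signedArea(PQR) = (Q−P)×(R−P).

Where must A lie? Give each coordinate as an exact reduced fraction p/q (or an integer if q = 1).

A = (-16, 21)

1. A_x = -16  [2·signedArea(ADB) = -28 ∩ AB · CD = 304]
2. A_y = 21  [2·signedArea(ADB) = -28 ∩ AB · CD = 304]
   → A = (-16, 21)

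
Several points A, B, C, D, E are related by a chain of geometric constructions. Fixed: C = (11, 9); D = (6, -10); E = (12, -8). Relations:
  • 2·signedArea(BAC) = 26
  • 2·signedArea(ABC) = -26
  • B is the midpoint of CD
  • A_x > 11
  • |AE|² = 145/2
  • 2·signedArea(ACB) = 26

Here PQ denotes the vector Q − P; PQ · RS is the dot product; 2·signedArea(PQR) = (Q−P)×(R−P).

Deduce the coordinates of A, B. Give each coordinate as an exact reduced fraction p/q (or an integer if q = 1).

A = (23/2, 1/2)
B = (17/2, -1/2)

1. B_x = 17/2  [B is the midpoint of CD]
2. B_y = -1/2  [B is the midpoint of CD]
   → B = (17/2, -1/2)
3. A_x = 23/2  [line -19/2·x + 5/2·y + 108 = 0 ∩ |AE|² = 145/2]
4. A_y = 1/2  [line -19/2·x + 5/2·y + 108 = 0 ∩ |AE|² = 145/2]
   → A = (23/2, 1/2)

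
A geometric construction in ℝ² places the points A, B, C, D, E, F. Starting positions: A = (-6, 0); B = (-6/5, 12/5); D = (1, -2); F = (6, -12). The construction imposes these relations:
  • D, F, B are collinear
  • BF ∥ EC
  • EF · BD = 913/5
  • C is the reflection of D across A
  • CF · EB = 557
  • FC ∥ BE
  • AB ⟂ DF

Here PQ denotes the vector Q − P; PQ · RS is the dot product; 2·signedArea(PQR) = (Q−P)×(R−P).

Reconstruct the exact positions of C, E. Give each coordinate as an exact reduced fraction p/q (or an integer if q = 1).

1. C_x = -13  [C is the reflection of D across A]
2. C_y = 2  [C is the reflection of D across A]
   → C = (-13, 2)
3. E_x = -101/5  [BF ∥ EC ∩ FC ∥ BE]
4. E_y = 82/5  [BF ∥ EC ∩ FC ∥ BE]
   → E = (-101/5, 82/5)

C = (-13, 2)
E = (-101/5, 82/5)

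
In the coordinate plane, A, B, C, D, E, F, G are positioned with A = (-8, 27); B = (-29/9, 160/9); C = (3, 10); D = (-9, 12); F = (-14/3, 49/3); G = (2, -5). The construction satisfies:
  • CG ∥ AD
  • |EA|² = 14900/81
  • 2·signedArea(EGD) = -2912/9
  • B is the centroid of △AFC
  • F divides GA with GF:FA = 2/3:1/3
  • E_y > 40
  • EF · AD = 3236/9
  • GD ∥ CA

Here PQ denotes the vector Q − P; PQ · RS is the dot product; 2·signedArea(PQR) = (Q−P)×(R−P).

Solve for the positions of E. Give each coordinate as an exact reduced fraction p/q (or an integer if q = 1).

E = (-76/9, 365/9)

1. E_x = -76/9  [EF · AD = 3236/9 ∩ 2·signedArea(EGD) = -2912/9]
2. E_y = 365/9  [EF · AD = 3236/9 ∩ 2·signedArea(EGD) = -2912/9]
   → E = (-76/9, 365/9)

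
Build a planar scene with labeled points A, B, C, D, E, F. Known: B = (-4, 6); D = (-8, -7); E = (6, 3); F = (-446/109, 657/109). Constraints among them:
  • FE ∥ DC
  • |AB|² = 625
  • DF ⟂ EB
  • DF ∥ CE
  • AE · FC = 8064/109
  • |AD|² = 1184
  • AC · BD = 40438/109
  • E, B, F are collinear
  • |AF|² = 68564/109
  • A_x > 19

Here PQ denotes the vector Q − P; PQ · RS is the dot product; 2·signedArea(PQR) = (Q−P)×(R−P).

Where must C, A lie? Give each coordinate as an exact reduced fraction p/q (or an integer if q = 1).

A = (20, 13)
C = (228/109, -1093/109)

1. C_x = 228/109  [DF ∥ CE ∩ FE ∥ DC]
2. C_y = -1093/109  [DF ∥ CE ∩ FE ∥ DC]
   → C = (228/109, -1093/109)
3. A_x = 20  [AC · BD = 40438/109 ∩ AE · FC = 8064/109]
4. A_y = 13  [AC · BD = 40438/109 ∩ AE · FC = 8064/109]
   → A = (20, 13)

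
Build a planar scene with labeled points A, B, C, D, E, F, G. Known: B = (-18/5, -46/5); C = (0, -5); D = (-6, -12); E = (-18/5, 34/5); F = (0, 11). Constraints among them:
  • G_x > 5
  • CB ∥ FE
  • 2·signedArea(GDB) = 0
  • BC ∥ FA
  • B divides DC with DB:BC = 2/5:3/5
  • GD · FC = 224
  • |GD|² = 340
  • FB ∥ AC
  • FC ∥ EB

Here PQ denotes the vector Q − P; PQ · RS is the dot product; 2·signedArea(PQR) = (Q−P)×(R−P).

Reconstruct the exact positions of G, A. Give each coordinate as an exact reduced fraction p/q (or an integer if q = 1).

A = (18/5, 76/5)
G = (6, 2)

1. G_x = 6  [2·signedArea(GDB) = 0 ∩ GD · FC = 224]
2. G_y = 2  [2·signedArea(GDB) = 0 ∩ GD · FC = 224]
   → G = (6, 2)
3. A_x = 18/5  [FB ∥ AC ∩ BC ∥ FA]
4. A_y = 76/5  [FB ∥ AC ∩ BC ∥ FA]
   → A = (18/5, 76/5)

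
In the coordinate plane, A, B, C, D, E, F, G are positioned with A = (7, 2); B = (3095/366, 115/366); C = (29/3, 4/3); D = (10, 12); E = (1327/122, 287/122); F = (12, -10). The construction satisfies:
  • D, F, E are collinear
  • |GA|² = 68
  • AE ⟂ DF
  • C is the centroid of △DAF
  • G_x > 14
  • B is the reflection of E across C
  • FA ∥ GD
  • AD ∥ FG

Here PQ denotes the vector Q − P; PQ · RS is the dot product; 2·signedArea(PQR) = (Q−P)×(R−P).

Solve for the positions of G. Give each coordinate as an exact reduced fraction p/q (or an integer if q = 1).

1. G_x = 15  [FA ∥ GD ∩ AD ∥ FG]
2. G_y = 0  [FA ∥ GD ∩ AD ∥ FG]
   → G = (15, 0)

G = (15, 0)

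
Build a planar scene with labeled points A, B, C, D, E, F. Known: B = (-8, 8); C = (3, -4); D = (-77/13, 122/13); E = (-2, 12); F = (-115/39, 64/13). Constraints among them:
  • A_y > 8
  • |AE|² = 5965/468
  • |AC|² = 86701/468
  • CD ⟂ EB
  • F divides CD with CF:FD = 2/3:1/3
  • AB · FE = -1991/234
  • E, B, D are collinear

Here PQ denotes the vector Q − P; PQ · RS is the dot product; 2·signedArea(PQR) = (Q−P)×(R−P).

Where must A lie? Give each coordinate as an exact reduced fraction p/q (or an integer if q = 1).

1. A_x = -193/78  [line -37/39·x + -92/13·y + 13463/234 = 0 ∩ |AE|² = 5965/468]
2. A_y = 110/13  [line -37/39·x + -92/13·y + 13463/234 = 0 ∩ |AE|² = 5965/468]
   → A = (-193/78, 110/13)

A = (-193/78, 110/13)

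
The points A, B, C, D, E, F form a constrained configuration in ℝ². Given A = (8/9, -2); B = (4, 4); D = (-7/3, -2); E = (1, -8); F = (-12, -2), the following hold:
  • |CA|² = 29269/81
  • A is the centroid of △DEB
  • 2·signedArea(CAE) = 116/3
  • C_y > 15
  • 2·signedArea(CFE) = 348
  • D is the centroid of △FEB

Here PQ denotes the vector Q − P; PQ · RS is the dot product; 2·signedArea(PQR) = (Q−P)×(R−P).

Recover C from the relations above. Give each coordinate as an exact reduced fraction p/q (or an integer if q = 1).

C = (7, 16)

1. C_x = 7  [2·signedArea(CAE) = 116/3 ∩ 2·signedArea(CFE) = 348]
2. C_y = 16  [2·signedArea(CAE) = 116/3 ∩ 2·signedArea(CFE) = 348]
   → C = (7, 16)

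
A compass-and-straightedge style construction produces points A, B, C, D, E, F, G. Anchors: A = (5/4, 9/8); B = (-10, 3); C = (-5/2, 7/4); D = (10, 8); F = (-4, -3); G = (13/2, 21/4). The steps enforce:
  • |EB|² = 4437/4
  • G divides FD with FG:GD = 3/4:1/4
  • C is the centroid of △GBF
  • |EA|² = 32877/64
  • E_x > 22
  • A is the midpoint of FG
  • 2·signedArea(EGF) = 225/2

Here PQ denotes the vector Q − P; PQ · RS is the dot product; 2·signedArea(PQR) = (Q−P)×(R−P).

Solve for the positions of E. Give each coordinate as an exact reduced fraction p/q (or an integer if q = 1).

1. E_x = 23  [line 33/4·x + -21/2·y + -111 = 0 ∩ |EA|² = 32877/64]
2. E_y = 15/2  [line 33/4·x + -21/2·y + -111 = 0 ∩ |EA|² = 32877/64]
   → E = (23, 15/2)

E = (23, 15/2)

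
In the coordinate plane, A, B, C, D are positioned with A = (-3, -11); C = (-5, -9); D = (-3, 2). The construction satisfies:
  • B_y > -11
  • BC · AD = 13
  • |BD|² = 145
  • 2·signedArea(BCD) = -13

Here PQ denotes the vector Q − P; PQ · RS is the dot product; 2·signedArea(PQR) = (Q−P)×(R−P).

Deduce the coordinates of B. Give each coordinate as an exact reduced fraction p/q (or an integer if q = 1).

1. B_x = -4  [2·signedArea(BCD) = -13 ∩ BC · AD = 13]
2. B_y = -10  [2·signedArea(BCD) = -13 ∩ BC · AD = 13]
   → B = (-4, -10)

B = (-4, -10)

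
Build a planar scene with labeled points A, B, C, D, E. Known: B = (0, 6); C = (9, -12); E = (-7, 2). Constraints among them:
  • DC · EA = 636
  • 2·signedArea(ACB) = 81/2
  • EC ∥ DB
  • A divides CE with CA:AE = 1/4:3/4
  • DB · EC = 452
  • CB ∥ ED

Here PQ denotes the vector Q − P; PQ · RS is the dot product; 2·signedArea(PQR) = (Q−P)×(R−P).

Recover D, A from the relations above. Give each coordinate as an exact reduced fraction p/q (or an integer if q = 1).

A = (5, -17/2)
D = (-16, 20)

1. D_x = -16  [EC ∥ DB ∩ CB ∥ ED]
2. D_y = 20  [EC ∥ DB ∩ CB ∥ ED]
   → D = (-16, 20)
3. A_x = 5  [A divides CE with CA:AE = 1/4:3/4]
4. A_y = -17/2  [A divides CE with CA:AE = 1/4:3/4]
   → A = (5, -17/2)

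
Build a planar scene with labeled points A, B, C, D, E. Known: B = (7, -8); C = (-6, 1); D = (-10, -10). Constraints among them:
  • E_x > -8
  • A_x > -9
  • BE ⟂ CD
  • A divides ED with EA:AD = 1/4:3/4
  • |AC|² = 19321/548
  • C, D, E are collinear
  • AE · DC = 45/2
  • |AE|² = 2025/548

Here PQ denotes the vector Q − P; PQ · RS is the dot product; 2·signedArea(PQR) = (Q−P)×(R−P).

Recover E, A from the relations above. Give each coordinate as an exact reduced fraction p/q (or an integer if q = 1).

1. E_x = -1010/137  [C, D, E are collinear ∩ BE ⟂ CD]
2. E_y = -380/137  [C, D, E are collinear ∩ BE ⟂ CD]
   → E = (-1010/137, -380/137)
3. A_x = -1100/137  [A divides ED with EA:AD = 1/4:3/4]
4. A_y = -1255/274  [A divides ED with EA:AD = 1/4:3/4]
   → A = (-1100/137, -1255/274)

A = (-1100/137, -1255/274)
E = (-1010/137, -380/137)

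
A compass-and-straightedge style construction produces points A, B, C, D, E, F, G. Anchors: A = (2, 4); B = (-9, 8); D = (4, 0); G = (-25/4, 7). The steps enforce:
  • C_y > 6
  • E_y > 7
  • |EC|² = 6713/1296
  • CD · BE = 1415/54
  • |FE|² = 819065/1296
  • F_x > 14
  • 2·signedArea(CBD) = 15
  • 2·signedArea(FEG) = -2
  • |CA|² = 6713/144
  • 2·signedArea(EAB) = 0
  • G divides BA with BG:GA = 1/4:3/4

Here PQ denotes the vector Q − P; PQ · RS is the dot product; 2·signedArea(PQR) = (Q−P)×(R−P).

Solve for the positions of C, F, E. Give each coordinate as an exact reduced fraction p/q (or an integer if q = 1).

1. C_x = -53/12  [line 8·x + 13·y + -47 = 0 ∩ |CA|² = 6713/144]
2. C_y = 19/3  [line 8·x + 13·y + -47 = 0 ∩ |CA|² = 6713/144]
   → C = (-53/12, 19/3)
3. E_x = -59/9  [CD · BE = 1415/54 ∩ 2·signedArea(EAB) = 0]
4. E_y = 64/9  [CD · BE = 1415/54 ∩ 2·signedArea(EAB) = 0]
   → E = (-59/9, 64/9)
5. F_x = 57/4  [line 1/9·x + 11/36·y + 5/9 = 0 ∩ |FE|² = 819065/1296]
6. F_y = -7  [line 1/9·x + 11/36·y + 5/9 = 0 ∩ |FE|² = 819065/1296]
   → F = (57/4, -7)

C = (-53/12, 19/3)
E = (-59/9, 64/9)
F = (57/4, -7)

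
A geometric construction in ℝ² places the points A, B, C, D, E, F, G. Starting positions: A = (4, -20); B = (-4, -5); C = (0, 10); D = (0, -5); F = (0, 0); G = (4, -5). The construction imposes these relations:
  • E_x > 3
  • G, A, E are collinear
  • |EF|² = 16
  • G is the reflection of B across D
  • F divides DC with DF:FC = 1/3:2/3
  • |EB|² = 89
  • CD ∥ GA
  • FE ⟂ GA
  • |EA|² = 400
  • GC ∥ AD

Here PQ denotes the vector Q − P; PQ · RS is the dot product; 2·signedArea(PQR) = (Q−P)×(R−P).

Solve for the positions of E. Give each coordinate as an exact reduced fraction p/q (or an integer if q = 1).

E = (4, 0)

1. E_x = 4  [G, A, E are collinear ∩ FE ⟂ GA]
2. E_y = 0  [G, A, E are collinear ∩ FE ⟂ GA]
   → E = (4, 0)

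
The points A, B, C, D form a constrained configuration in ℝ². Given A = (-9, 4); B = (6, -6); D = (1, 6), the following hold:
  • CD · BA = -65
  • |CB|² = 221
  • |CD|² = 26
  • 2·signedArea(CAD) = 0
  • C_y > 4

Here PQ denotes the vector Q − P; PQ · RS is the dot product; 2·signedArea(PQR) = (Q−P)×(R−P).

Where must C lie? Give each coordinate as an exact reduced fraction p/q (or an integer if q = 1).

C = (-4, 5)

1. C_x = -4  [2·signedArea(CAD) = 0 ∩ CD · BA = -65]
2. C_y = 5  [2·signedArea(CAD) = 0 ∩ CD · BA = -65]
   → C = (-4, 5)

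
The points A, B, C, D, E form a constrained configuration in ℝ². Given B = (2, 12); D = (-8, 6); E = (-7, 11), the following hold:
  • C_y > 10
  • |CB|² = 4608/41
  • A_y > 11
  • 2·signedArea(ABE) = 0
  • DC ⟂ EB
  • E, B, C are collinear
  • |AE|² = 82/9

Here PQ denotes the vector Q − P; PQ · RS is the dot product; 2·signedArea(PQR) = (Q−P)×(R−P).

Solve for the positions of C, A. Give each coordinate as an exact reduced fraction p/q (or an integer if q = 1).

1. C_x = -350/41  [E, B, C are collinear ∩ DC ⟂ EB]
2. C_y = 444/41  [E, B, C are collinear ∩ DC ⟂ EB]
   → C = (-350/41, 444/41)
3. A_x = -4  [line 1·x + -9·y + 106 = 0 ∩ |AE|² = 82/9]
4. A_y = 34/3  [line 1·x + -9·y + 106 = 0 ∩ |AE|² = 82/9]
   → A = (-4, 34/3)

A = (-4, 34/3)
C = (-350/41, 444/41)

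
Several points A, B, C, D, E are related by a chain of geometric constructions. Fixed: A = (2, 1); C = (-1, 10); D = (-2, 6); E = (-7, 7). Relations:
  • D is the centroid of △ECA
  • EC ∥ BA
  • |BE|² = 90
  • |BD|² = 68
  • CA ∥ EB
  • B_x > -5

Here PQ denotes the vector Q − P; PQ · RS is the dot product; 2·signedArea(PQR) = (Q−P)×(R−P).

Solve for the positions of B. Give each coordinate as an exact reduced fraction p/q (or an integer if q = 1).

B = (-4, -2)

1. B_x = -4  [EC ∥ BA ∩ CA ∥ EB]
2. B_y = -2  [EC ∥ BA ∩ CA ∥ EB]
   → B = (-4, -2)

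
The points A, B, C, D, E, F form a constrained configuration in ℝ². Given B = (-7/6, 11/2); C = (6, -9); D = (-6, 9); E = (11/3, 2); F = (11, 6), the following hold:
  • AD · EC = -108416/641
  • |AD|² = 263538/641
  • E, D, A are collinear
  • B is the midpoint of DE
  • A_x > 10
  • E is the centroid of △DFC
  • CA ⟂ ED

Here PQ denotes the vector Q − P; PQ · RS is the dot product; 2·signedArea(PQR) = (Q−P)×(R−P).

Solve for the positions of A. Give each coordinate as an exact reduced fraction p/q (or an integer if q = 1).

A = (6681/641, -1854/641)

1. A_x = 6681/641  [E, D, A are collinear ∩ CA ⟂ ED]
2. A_y = -1854/641  [E, D, A are collinear ∩ CA ⟂ ED]
   → A = (6681/641, -1854/641)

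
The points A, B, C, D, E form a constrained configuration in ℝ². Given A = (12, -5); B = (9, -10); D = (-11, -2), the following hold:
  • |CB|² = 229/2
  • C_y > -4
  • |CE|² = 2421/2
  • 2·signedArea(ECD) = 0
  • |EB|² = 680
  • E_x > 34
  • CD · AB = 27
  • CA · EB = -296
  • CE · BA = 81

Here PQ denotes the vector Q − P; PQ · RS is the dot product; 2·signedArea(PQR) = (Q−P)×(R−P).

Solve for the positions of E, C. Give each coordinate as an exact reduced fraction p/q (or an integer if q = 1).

C = (1/2, -7/2)
E = (35, -8)

1. C_x = 1/2  [line 3·x + 5·y + 16 = 0 ∩ |CB|² = 229/2]
2. C_y = -7/2  [line 3·x + 5·y + 16 = 0 ∩ |CB|² = 229/2]
   → C = (1/2, -7/2)
3. E_x = 35  [2·signedArea(ECD) = 0 ∩ CE · BA = 81]
4. E_y = -8  [2·signedArea(ECD) = 0 ∩ CE · BA = 81]
   → E = (35, -8)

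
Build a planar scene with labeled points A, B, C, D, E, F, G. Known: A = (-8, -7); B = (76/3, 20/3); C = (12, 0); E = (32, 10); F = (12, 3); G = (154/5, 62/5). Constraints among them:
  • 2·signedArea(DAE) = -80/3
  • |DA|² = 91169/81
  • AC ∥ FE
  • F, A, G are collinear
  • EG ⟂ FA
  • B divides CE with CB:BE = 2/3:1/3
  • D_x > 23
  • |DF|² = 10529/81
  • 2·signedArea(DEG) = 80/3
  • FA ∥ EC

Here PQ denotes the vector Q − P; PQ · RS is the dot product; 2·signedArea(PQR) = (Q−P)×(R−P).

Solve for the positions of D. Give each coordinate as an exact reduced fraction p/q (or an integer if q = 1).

1. D_x = 208/9  [2·signedArea(DAE) = -80/3 ∩ 2·signedArea(DEG) = 80/3]
2. D_y = 50/9  [2·signedArea(DAE) = -80/3 ∩ 2·signedArea(DEG) = 80/3]
   → D = (208/9, 50/9)

D = (208/9, 50/9)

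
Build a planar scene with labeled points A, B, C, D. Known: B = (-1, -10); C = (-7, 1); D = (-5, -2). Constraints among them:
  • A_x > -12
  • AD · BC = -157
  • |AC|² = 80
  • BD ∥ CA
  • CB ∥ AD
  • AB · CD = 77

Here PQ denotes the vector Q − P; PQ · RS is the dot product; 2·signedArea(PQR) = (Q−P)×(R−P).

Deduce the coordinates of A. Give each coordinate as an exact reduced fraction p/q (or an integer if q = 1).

1. A_x = -11  [CB ∥ AD ∩ BD ∥ CA]
2. A_y = 9  [CB ∥ AD ∩ BD ∥ CA]
   → A = (-11, 9)

A = (-11, 9)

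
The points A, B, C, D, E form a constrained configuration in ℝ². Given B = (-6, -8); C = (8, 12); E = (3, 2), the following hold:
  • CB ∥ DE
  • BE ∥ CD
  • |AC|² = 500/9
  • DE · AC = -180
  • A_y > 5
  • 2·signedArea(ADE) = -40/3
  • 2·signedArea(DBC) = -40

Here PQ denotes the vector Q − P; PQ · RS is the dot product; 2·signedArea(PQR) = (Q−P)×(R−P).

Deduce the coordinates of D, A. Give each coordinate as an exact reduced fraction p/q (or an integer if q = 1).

1. D_x = 17  [CB ∥ DE ∩ BE ∥ CD]
2. D_y = 22  [CB ∥ DE ∩ BE ∥ CD]
   → D = (17, 22)
3. A_x = 14/3  [2·signedArea(ADE) = -40/3 ∩ DE · AC = -180]
4. A_y = 16/3  [2·signedArea(ADE) = -40/3 ∩ DE · AC = -180]
   → A = (14/3, 16/3)

A = (14/3, 16/3)
D = (17, 22)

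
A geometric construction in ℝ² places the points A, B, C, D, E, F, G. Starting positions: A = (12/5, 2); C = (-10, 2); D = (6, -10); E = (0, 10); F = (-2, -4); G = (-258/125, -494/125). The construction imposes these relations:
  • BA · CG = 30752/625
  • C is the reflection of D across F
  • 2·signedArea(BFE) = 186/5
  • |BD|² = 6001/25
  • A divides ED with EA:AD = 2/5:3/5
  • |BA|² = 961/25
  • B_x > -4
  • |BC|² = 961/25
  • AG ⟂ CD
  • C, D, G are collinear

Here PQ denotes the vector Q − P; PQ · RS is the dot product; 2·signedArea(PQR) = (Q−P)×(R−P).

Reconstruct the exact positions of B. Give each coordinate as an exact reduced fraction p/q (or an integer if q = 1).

B = (-19/5, 2)

1. B_x = -19/5  [BA · CG = 30752/625 ∩ 2·signedArea(BFE) = 186/5]
2. B_y = 2  [BA · CG = 30752/625 ∩ 2·signedArea(BFE) = 186/5]
   → B = (-19/5, 2)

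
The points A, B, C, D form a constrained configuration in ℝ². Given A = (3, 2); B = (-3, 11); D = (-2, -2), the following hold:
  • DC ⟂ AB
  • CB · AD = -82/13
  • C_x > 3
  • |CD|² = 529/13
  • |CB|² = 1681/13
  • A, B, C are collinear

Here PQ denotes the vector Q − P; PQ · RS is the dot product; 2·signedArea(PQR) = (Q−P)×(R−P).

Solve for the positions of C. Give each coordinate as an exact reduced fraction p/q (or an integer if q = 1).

1. C_x = 43/13  [A, B, C are collinear ∩ DC ⟂ AB]
2. C_y = 20/13  [A, B, C are collinear ∩ DC ⟂ AB]
   → C = (43/13, 20/13)

C = (43/13, 20/13)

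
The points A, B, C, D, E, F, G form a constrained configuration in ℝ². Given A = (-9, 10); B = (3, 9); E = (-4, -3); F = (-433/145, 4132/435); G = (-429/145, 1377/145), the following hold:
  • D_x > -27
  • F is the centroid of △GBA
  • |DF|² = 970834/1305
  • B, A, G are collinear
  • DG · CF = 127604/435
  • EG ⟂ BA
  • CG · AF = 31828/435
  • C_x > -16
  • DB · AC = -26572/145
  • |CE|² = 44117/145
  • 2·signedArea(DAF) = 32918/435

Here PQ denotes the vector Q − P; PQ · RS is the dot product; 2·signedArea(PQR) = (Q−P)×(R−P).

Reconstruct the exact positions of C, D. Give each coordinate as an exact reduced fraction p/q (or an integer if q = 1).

1. C_x = -2181/145  [line -872/145·x + 218/435·y + -41638/435 = 0 ∩ |CE|² = 44117/145]
2. C_y = 1523/145  [line -872/145·x + 218/435·y + -41638/435 = 0 ∩ |CE|² = 44117/145]
   → C = (-2181/145, 1523/145)
3. D_x = -3782/145  [DG · CF = 127604/435 ∩ 2·signedArea(DAF) = 32918/435]
4. D_y = 3481/145  [DG · CF = 127604/435 ∩ 2·signedArea(DAF) = 32918/435]
   → D = (-3782/145, 3481/145)

C = (-2181/145, 1523/145)
D = (-3782/145, 3481/145)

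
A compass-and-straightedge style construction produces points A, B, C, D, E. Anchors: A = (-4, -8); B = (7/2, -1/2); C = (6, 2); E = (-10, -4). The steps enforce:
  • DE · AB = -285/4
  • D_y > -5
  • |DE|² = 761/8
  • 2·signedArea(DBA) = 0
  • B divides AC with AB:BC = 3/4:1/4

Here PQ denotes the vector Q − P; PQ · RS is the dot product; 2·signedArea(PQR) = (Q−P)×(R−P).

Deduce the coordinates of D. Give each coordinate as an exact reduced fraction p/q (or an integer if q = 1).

D = (-1/4, -17/4)

1. D_x = -1/4  [2·signedArea(DBA) = 0 ∩ DE · AB = -285/4]
2. D_y = -17/4  [2·signedArea(DBA) = 0 ∩ DE · AB = -285/4]
   → D = (-1/4, -17/4)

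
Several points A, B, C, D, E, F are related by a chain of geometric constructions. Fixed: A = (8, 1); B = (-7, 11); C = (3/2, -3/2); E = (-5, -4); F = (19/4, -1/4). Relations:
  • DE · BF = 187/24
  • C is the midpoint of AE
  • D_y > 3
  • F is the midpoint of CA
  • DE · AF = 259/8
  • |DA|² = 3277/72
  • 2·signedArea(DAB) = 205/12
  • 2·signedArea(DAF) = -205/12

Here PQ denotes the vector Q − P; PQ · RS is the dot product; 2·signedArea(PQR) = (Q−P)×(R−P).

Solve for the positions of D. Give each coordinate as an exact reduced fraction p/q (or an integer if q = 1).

D = (23/12, 47/12)

1. D_x = 23/12  [2·signedArea(DAB) = 205/12 ∩ DE · AF = 259/8]
2. D_y = 47/12  [2·signedArea(DAB) = 205/12 ∩ DE · AF = 259/8]
   → D = (23/12, 47/12)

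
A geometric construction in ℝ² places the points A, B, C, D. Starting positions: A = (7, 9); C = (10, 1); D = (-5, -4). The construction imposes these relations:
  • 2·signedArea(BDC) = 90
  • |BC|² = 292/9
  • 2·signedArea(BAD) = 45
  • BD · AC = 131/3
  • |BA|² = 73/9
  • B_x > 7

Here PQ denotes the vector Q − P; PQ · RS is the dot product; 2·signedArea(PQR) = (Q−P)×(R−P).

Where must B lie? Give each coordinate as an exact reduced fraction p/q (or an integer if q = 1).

B = (8, 19/3)

1. B_x = 8  [BD · AC = 131/3 ∩ 2·signedArea(BAD) = 45]
2. B_y = 19/3  [BD · AC = 131/3 ∩ 2·signedArea(BAD) = 45]
   → B = (8, 19/3)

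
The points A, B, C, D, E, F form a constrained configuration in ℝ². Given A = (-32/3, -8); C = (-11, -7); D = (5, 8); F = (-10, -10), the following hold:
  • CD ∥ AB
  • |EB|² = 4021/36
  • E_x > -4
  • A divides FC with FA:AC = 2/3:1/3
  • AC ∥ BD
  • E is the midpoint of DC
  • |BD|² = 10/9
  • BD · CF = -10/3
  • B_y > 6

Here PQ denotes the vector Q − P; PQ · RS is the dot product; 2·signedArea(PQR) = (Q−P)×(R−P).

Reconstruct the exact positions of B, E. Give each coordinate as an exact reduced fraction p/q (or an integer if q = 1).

B = (16/3, 7)
E = (-3, 1/2)

1. B_x = 16/3  [AC ∥ BD ∩ CD ∥ AB]
2. B_y = 7  [AC ∥ BD ∩ CD ∥ AB]
   → B = (16/3, 7)
3. E_x = -3  [E is the midpoint of DC]
4. E_y = 1/2  [E is the midpoint of DC]
   → E = (-3, 1/2)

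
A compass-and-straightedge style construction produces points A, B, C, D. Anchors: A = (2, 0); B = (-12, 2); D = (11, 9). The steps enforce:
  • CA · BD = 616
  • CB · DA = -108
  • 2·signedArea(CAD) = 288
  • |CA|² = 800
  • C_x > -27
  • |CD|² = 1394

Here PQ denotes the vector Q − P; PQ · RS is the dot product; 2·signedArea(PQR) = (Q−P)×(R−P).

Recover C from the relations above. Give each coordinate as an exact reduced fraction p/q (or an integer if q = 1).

1. C_x = -26  [2·signedArea(CAD) = 288 ∩ CA · BD = 616]
2. C_y = 4  [2·signedArea(CAD) = 288 ∩ CA · BD = 616]
   → C = (-26, 4)

C = (-26, 4)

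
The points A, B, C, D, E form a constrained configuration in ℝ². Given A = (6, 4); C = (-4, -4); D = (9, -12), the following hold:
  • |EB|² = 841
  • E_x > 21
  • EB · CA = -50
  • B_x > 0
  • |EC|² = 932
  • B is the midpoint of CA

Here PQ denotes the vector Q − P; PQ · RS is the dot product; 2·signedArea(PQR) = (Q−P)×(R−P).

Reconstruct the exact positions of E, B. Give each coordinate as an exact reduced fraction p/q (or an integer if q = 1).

B = (1, 0)
E = (22, -20)

1. B_x = 1  [B is the midpoint of CA]
2. B_y = 0  [B is the midpoint of CA]
   → B = (1, 0)
3. E_x = 22  [line -10·x + -8·y + 60 = 0 ∩ |EB|² = 841]
4. E_y = -20  [line -10·x + -8·y + 60 = 0 ∩ |EB|² = 841]
   → E = (22, -20)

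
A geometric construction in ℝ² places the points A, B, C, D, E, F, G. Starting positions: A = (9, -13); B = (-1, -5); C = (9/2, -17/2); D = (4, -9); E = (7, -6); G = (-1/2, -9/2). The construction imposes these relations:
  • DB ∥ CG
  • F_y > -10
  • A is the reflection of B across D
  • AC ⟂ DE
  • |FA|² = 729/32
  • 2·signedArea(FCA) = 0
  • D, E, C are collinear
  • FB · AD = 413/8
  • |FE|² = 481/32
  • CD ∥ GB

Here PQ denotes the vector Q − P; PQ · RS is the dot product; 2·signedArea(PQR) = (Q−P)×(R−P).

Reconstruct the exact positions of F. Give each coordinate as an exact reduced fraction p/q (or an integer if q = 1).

1. F_x = 45/8  [2·signedArea(FCA) = 0 ∩ FB · AD = 413/8]
2. F_y = -77/8  [2·signedArea(FCA) = 0 ∩ FB · AD = 413/8]
   → F = (45/8, -77/8)

F = (45/8, -77/8)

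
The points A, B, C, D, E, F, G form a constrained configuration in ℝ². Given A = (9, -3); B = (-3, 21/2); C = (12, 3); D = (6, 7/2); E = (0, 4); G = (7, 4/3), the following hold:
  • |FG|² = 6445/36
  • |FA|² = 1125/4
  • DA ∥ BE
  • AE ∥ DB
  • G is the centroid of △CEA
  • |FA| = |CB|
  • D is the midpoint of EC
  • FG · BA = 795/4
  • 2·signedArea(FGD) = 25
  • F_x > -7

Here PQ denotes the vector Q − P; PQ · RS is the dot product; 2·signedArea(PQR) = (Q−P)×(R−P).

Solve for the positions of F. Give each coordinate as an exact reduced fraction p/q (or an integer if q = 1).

1. F_x = -6  [2·signedArea(FGD) = 25 ∩ FG · BA = 795/4]
2. F_y = 9/2  [2·signedArea(FGD) = 25 ∩ FG · BA = 795/4]
   → F = (-6, 9/2)

F = (-6, 9/2)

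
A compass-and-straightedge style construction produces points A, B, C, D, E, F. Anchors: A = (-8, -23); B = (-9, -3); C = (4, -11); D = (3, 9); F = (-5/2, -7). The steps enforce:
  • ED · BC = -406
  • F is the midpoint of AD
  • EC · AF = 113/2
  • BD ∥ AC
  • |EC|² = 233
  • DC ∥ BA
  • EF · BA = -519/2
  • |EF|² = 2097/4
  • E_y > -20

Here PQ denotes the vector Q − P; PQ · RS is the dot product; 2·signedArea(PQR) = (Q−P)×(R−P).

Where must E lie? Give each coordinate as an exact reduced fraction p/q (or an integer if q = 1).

E = (17, -19)

1. E_x = 17  [EC · AF = 113/2 ∩ EF · BA = -519/2]
2. E_y = -19  [EC · AF = 113/2 ∩ EF · BA = -519/2]
   → E = (17, -19)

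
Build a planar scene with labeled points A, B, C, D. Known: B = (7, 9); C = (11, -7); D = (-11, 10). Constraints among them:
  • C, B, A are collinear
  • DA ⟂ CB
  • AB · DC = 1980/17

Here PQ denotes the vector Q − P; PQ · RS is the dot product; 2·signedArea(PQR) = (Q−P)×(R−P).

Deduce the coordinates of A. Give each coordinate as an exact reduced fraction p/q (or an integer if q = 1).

1. A_x = 97/17  [C, B, A are collinear ∩ DA ⟂ CB]
2. A_y = 241/17  [C, B, A are collinear ∩ DA ⟂ CB]
   → A = (97/17, 241/17)

A = (97/17, 241/17)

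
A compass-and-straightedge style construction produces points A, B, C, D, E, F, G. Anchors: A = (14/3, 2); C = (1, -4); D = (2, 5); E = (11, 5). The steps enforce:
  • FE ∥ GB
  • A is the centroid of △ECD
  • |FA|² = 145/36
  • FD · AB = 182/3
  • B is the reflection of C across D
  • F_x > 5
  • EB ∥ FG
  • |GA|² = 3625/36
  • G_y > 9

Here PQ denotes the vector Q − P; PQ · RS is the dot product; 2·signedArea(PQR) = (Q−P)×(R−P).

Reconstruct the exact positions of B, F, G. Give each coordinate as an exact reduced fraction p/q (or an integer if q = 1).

1. B_x = 3  [B is the reflection of C across D]
2. B_y = 14  [B is the reflection of C across D]
   → B = (3, 14)
3. F_x = 6  [line 5/3·x + -12·y + -4 = 0 ∩ |FA|² = 145/36]
4. F_y = 1/2  [line 5/3·x + -12·y + -4 = 0 ∩ |FA|² = 145/36]
   → F = (6, 1/2)
5. G_x = -2  [FE ∥ GB ∩ EB ∥ FG]
6. G_y = 19/2  [FE ∥ GB ∩ EB ∥ FG]
   → G = (-2, 19/2)

B = (3, 14)
F = (6, 1/2)
G = (-2, 19/2)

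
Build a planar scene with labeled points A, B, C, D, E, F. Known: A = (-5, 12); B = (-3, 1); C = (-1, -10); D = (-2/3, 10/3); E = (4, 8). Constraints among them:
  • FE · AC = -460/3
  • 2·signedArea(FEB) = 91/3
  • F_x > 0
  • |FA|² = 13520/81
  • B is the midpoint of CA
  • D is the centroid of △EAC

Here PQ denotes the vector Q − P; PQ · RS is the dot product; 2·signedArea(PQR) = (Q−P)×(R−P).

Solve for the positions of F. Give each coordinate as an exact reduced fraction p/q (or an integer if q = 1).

F = (7/9, 4/9)

1. F_x = 7/9  [FE · AC = -460/3 ∩ 2·signedArea(FEB) = 91/3]
2. F_y = 4/9  [FE · AC = -460/3 ∩ 2·signedArea(FEB) = 91/3]
   → F = (7/9, 4/9)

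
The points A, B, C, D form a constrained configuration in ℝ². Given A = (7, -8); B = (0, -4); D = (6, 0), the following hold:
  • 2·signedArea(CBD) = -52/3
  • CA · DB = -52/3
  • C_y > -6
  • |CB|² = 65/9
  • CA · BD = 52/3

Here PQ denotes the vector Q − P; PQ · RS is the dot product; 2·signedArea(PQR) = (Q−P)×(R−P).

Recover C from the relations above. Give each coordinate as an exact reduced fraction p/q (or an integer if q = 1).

C = (7/3, -16/3)

1. C_x = 7/3  [CA · BD = 52/3 ∩ 2·signedArea(CBD) = -52/3]
2. C_y = -16/3  [CA · BD = 52/3 ∩ 2·signedArea(CBD) = -52/3]
   → C = (7/3, -16/3)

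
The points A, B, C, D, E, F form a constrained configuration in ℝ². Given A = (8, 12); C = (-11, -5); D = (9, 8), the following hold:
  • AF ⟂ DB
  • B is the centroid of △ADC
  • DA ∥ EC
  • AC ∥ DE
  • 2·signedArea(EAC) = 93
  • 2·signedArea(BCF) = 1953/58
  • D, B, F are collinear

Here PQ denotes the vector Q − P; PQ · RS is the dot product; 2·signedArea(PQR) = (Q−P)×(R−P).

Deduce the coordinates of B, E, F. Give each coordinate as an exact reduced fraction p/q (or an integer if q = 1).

B = (2, 5)
E = (-10, -9)
F = (557/58, 479/58)

1. B_x = 2  [B is the centroid of △ADC]
2. B_y = 5  [B is the centroid of △ADC]
   → B = (2, 5)
3. E_x = -10  [DA ∥ EC ∩ AC ∥ DE]
4. E_y = -9  [DA ∥ EC ∩ AC ∥ DE]
   → E = (-10, -9)
5. F_x = 557/58  [D, B, F are collinear ∩ AF ⟂ DB]
6. F_y = 479/58  [D, B, F are collinear ∩ AF ⟂ DB]
   → F = (557/58, 479/58)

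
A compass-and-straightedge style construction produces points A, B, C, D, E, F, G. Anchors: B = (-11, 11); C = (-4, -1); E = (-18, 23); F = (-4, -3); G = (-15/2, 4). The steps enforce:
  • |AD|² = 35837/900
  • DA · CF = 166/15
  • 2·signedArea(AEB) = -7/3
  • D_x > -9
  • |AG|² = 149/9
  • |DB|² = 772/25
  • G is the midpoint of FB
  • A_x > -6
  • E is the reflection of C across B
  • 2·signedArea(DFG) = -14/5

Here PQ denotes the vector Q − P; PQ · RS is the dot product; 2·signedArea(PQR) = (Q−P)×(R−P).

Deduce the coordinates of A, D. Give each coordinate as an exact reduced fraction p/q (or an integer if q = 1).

1. A_x = -31/6  [line 12·x + 7·y + 172/3 = 0 ∩ |AG|² = 149/9]
2. A_y = 2/3  [line 12·x + 7·y + 172/3 = 0 ∩ |AG|² = 149/9]
   → A = (-31/6, 2/3)
3. D_x = -41/5  [2·signedArea(DFG) = -14/5 ∩ DA · CF = 166/15]
4. D_y = 31/5  [2·signedArea(DFG) = -14/5 ∩ DA · CF = 166/15]
   → D = (-41/5, 31/5)

A = (-31/6, 2/3)
D = (-41/5, 31/5)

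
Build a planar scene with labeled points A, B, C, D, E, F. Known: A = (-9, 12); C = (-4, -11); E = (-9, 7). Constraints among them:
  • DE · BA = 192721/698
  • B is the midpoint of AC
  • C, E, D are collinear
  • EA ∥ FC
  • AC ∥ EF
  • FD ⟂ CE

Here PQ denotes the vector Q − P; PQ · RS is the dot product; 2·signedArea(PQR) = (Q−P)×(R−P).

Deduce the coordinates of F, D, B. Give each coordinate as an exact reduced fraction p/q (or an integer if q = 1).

1. F_x = -4  [EA ∥ FC ∩ AC ∥ EF]
2. F_y = -16  [EA ∥ FC ∩ AC ∥ EF]
   → F = (-4, -16)
3. D_x = -946/349  [C, E, D are collinear ∩ FD ⟂ CE]
4. D_y = -5459/349  [C, E, D are collinear ∩ FD ⟂ CE]
   → D = (-946/349, -5459/349)
5. B_x = -13/2  [B is the midpoint of AC]
6. B_y = 1/2  [B is the midpoint of AC]
   → B = (-13/2, 1/2)

B = (-13/2, 1/2)
D = (-946/349, -5459/349)
F = (-4, -16)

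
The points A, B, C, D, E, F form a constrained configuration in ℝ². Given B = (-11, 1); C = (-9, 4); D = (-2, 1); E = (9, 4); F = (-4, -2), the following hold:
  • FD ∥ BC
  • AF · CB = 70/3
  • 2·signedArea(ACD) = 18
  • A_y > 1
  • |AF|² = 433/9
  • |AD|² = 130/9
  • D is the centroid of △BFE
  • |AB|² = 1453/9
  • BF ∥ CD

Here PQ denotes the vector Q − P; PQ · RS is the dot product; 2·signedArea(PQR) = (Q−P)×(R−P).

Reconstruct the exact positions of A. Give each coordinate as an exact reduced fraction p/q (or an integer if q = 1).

1. A_x = 5/3  [2·signedArea(ACD) = 18 ∩ AF · CB = 70/3]
2. A_y = 2  [2·signedArea(ACD) = 18 ∩ AF · CB = 70/3]
   → A = (5/3, 2)

A = (5/3, 2)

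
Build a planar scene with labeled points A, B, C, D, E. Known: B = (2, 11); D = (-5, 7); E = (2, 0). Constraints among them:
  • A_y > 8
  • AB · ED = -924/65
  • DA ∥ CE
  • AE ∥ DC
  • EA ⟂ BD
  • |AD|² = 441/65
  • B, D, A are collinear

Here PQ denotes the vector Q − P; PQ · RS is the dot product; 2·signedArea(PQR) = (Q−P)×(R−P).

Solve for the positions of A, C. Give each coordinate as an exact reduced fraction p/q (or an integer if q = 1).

A = (-178/65, 539/65)
C = (-17/65, -84/65)

1. A_x = -178/65  [B, D, A are collinear ∩ EA ⟂ BD]
2. A_y = 539/65  [B, D, A are collinear ∩ EA ⟂ BD]
   → A = (-178/65, 539/65)
3. C_x = -17/65  [DA ∥ CE ∩ AE ∥ DC]
4. C_y = -84/65  [DA ∥ CE ∩ AE ∥ DC]
   → C = (-17/65, -84/65)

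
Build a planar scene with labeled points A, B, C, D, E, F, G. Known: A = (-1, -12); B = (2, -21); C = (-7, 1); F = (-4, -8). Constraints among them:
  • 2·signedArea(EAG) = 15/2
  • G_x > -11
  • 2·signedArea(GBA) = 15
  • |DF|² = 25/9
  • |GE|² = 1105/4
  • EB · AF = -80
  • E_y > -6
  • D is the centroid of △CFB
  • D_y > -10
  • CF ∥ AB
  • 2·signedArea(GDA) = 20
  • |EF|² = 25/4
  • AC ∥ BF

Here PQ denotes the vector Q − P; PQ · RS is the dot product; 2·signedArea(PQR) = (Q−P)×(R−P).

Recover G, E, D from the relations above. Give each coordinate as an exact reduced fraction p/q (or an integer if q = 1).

D = (-3, -28/3)
E = (-4, -11/2)
G = (-10, 10)

1. E_x = -4  [line 3·x + -4·y + -10 = 0 ∩ |EF|² = 25/4]
2. E_y = -11/2  [line 3·x + -4·y + -10 = 0 ∩ |EF|² = 25/4]
   → E = (-4, -11/2)
3. D_x = -3  [D is the centroid of △CFB]
4. D_y = -28/3  [D is the centroid of △CFB]
   → D = (-3, -28/3)
5. G_x = -10  [2·signedArea(GDA) = 20 ∩ 2·signedArea(EAG) = 15/2]
6. G_y = 10  [2·signedArea(GDA) = 20 ∩ 2·signedArea(EAG) = 15/2]
   → G = (-10, 10)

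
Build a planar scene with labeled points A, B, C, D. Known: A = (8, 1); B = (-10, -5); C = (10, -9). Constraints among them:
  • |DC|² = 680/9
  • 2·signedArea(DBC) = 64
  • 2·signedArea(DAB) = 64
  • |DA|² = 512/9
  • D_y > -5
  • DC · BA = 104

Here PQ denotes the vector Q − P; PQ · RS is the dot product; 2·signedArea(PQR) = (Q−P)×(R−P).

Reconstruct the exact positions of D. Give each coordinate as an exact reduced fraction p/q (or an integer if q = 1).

1. D_x = 8/3  [2·signedArea(DAB) = 64 ∩ 2·signedArea(DBC) = 64]
2. D_y = -13/3  [2·signedArea(DAB) = 64 ∩ 2·signedArea(DBC) = 64]
   → D = (8/3, -13/3)

D = (8/3, -13/3)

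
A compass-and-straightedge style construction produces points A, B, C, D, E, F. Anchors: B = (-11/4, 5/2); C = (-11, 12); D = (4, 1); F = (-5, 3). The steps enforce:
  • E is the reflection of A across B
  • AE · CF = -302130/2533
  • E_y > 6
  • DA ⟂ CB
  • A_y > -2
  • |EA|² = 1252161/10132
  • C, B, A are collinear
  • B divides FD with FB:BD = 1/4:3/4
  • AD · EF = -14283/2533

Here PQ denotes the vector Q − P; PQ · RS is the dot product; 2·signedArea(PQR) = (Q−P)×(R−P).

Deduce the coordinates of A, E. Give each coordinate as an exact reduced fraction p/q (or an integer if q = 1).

A = (2266/2533, -4298/2533)
E = (-32395/5066, 16963/2533)

1. A_x = 2266/2533  [C, B, A are collinear ∩ DA ⟂ CB]
2. A_y = -4298/2533  [C, B, A are collinear ∩ DA ⟂ CB]
   → A = (2266/2533, -4298/2533)
3. E_x = -32395/5066  [E is the reflection of A across B]
4. E_y = 16963/2533  [E is the reflection of A across B]
   → E = (-32395/5066, 16963/2533)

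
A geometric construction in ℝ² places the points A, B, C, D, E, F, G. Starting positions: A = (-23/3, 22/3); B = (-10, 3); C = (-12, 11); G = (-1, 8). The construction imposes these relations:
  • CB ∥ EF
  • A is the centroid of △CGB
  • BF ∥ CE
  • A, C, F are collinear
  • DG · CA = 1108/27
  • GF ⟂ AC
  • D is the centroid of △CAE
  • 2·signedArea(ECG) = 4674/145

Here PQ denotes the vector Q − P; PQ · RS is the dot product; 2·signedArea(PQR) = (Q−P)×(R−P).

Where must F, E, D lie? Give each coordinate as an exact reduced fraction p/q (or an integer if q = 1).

1. F_x = -596/145  [A, C, F are collinear ∩ GF ⟂ AC]
2. F_y = 627/145  [A, C, F are collinear ∩ GF ⟂ AC]
   → F = (-596/145, 627/145)
3. E_x = -886/145  [CB ∥ EF ∩ BF ∥ CE]
4. E_y = 1787/145  [CB ∥ EF ∩ BF ∥ CE]
   → E = (-886/145, 1787/145)
5. D_x = -11213/1305  [D is the centroid of △CAE]
6. D_y = 13336/1305  [D is the centroid of △CAE]
   → D = (-11213/1305, 13336/1305)

D = (-11213/1305, 13336/1305)
E = (-886/145, 1787/145)
F = (-596/145, 627/145)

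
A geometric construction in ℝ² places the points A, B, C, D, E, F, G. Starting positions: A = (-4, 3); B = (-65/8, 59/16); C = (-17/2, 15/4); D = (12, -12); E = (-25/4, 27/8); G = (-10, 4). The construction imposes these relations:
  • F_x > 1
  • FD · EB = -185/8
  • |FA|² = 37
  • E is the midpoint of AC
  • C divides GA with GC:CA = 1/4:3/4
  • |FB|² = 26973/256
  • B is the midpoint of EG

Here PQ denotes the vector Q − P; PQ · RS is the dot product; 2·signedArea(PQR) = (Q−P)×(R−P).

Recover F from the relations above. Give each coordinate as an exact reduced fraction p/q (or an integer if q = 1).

F = (2, 2)

1. F_x = 2  [line 15/8·x + -5/16·y + -25/8 = 0 ∩ |FB|² = 26973/256]
2. F_y = 2  [line 15/8·x + -5/16·y + -25/8 = 0 ∩ |FB|² = 26973/256]
   → F = (2, 2)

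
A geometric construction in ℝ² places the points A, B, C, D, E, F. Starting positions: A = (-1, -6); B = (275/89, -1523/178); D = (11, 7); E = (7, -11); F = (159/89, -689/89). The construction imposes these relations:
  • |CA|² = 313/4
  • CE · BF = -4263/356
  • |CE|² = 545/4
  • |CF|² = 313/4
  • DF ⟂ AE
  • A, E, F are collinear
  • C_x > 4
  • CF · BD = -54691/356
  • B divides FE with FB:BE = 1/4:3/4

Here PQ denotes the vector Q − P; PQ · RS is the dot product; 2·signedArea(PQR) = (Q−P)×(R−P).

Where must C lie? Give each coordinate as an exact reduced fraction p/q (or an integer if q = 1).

1. C_x = 5  [CF · BD = -54691/356 ∩ CE · BF = -4263/356]
2. C_y = 1/2  [CF · BD = -54691/356 ∩ CE · BF = -4263/356]
   → C = (5, 1/2)

C = (5, 1/2)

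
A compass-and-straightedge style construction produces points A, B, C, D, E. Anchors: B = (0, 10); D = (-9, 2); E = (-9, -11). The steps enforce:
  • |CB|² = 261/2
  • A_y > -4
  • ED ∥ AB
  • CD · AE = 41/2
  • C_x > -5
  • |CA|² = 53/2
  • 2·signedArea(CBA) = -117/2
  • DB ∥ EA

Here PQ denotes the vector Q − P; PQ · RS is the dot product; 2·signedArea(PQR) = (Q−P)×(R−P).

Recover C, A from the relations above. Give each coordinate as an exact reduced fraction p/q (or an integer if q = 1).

A = (0, -3)
C = (-9/2, -1/2)

1. A_x = 0  [ED ∥ AB ∩ DB ∥ EA]
2. A_y = -3  [ED ∥ AB ∩ DB ∥ EA]
   → A = (0, -3)
3. C_x = -9/2  [2·signedArea(CBA) = -117/2 ∩ CD · AE = 41/2]
4. C_y = -1/2  [2·signedArea(CBA) = -117/2 ∩ CD · AE = 41/2]
   → C = (-9/2, -1/2)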